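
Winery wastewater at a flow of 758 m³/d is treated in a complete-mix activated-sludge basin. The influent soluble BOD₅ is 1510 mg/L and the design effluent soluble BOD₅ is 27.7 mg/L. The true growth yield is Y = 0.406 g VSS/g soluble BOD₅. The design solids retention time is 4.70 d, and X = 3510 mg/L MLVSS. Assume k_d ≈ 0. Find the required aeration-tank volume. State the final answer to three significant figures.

V·X = Y·Q·ΔS·θ_c gives V = 0.406 × 758 × (1510 − 27.7) × 4.70 / 3510 = 610.8 m³.

V ≈ 611 m³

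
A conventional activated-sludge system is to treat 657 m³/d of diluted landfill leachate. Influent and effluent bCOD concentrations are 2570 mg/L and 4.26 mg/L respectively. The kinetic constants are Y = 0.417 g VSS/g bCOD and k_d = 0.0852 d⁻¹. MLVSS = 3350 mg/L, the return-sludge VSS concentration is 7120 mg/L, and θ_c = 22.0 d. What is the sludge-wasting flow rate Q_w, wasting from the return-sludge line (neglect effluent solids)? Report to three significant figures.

Q_w ≈ 34.3 m³/d

Steady-state biomass mass balance: V·X·(1 + k_d·θ_c) = Y·Q·(S₀ − S)·θ_c, so V = 0.417 × 657 × (2570 − 4.26) × 22.0 / [3350 × (1 + 0.0852 × 22.0)] = 1.55×10^7 / 9629 = 1606 m³.
Q_w = (V·X)/(θ_c X_r) = 1606 × 3350 / (22.0 × 7120) = 34.35 m³/d.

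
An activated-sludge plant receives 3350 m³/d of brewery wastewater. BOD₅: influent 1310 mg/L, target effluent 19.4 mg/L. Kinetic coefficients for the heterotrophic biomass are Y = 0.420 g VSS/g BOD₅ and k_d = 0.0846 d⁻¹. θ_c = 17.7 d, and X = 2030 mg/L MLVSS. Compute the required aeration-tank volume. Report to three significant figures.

From the SRT design equation V = Y Q (S₀−S) θ_c / [X (1 + k_d θ_c)] = 0.420 × 3350 × (1310 − 19.4) × 17.7 / [2030 × (1 + 0.0846 × 17.7)] = 3.21×10^7 / 5070 = 6340 m³.

V ≈ 6340 m³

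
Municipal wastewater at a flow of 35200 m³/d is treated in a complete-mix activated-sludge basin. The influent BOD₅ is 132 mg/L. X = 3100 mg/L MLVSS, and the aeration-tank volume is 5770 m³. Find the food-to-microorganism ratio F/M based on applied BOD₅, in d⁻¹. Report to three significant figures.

F/M ≈ 0.260 d⁻¹

Food-to-microorganism ratio F/M = Q S₀ / (V X) = 35200 × 132 / (5770 × 3100) = 0.2598 d⁻¹.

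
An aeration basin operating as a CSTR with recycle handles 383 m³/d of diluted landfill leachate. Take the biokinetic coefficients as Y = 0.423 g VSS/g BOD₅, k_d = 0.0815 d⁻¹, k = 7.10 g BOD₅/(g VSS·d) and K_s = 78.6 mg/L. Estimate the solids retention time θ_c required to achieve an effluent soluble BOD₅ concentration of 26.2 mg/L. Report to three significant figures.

At the target effluent, Y k S/(K_s+S) = 0.423×7.10×26.2/104.8 = 0.7508 d⁻¹.
θ_c = 1/(μ − k_d) = 1/(0.7508 − 0.0815) = 1/0.6693 = 1.494 d.

θ_c ≈ 1.49 d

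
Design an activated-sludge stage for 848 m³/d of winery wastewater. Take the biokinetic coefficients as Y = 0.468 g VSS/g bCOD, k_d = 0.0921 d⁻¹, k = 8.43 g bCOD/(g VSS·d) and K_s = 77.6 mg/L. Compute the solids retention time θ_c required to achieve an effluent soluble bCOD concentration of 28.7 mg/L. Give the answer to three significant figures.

θ_c ≈ 1.03 d

At the target effluent, Y k S/(K_s+S) = 0.468×8.43×28.7/106.3 = 1.065 d⁻¹.
Then 1/θ_c = μ − k_d = 1.065 − 0.0921 = 0.9731 d⁻¹, giving θ_c = 1.028 d.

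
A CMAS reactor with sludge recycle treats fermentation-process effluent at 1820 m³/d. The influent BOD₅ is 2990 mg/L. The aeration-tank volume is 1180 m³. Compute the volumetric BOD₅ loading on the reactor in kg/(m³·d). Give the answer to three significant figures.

L_v ≈ 4.61 kg BOD₅/(m³·d)

Applied BOD₅ load per unit volume = Q·S₀/V = (1820 × 2990/1000)/1180 = 4.612 kg BOD₅·m⁻³·d⁻¹.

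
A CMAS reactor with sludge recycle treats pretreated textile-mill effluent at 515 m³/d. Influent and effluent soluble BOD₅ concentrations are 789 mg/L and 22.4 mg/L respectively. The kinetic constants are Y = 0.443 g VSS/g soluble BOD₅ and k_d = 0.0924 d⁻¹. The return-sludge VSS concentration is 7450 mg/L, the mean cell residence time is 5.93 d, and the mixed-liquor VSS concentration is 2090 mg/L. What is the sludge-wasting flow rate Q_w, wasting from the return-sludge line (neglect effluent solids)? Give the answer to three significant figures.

Rearranging the biomass balance for a CMAS with decay, V = Y·Q·ΔS·θ_c / [X·(1+k_d θ_c)] = 0.443 × 515 × (789 − 22.4) × 5.93 / [2090 × (1 + 0.0924 × 5.93)] = 1.04×10^6 / 3235 = 320.6 m³.
Wasting from the return line (neglecting effluent solids): Q_w = V·X / (θ_c·X_r) = 320.6 × 2090 / (5.93 × 7450) = 15.17 m³/d.

Q_w ≈ 15.2 m³/d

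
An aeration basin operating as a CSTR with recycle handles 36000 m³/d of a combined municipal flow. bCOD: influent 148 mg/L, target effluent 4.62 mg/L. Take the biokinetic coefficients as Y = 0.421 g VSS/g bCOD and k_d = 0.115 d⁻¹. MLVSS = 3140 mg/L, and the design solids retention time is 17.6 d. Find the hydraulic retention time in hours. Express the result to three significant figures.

Rearranging the biomass balance for a CMAS with decay, V = Y·Q·ΔS·θ_c / [X·(1+k_d θ_c)] = 0.421 × 36000 × (148 − 4.62) × 17.6 / [3140 × (1 + 0.115 × 17.6)] = 3.82×10^7 / 9495 = 4028 m³.
HRT = V/Q = 4028 m³ / 36000 m³·d⁻¹ = 0.1119 d × 24 = 2.685 h.

τ ≈ 2.69 h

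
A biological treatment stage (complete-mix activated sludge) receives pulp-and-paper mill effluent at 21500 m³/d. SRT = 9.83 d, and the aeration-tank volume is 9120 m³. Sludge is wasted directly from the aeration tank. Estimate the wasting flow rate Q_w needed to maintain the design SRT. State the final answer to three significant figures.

Wasting from the aeration tank: Q_w = V / θ_c = 9120 / 9.83 = 927.8 m³/d.

Q_w ≈ 928 m³/d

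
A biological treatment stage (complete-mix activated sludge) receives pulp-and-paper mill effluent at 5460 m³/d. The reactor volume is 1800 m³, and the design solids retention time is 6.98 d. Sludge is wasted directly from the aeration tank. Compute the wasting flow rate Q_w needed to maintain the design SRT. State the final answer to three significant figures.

With mixed-liquor wasting, θ_c = V/Q_w, so Q_w = V/θ_c = 1800/6.98 = 257.9 m³/d.

Q_w ≈ 258 m³/d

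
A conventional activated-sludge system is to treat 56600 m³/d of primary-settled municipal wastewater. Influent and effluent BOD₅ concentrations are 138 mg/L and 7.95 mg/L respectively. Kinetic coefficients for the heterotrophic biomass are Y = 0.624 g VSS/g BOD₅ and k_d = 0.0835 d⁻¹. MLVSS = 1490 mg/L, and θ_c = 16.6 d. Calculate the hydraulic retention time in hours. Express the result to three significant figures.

τ ≈ 9.09 h

Steady-state biomass mass balance: V·X·(1 + k_d·θ_c) = Y·Q·(S₀ − S)·θ_c, so V = 0.624 × 56600 × (138 − 7.95) × 16.6 / [1490 × (1 + 0.0835 × 16.6)] = 7.62×10^7 / 3555 = 21446 m³.
HRT = V/Q = 21446 m³ / 56600 m³·d⁻¹ = 0.3789 d × 24 = 9.094 h.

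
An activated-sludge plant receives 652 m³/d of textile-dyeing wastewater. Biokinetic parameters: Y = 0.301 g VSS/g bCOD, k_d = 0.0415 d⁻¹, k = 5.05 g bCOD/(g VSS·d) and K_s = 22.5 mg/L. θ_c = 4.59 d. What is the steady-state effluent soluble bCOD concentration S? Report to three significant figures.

From the Monod/SRT balance for a CMAS, S = K_s·(1+k_d θ_c)/[θ_c·(Y k − k_d) − 1] = 22.5 × (1 + 0.0415 × 4.59) / [4.59 × (0.301 × 5.05 − 0.0415) − 1] = 26.79 / 5.787 = 4.629 mg/L.

S ≈ 4.63 mg/L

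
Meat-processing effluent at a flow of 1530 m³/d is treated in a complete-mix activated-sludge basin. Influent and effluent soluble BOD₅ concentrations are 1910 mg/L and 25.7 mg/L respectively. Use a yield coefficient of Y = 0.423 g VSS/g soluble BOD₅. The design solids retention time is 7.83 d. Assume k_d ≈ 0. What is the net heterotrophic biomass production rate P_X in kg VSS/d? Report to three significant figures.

Since k_d ≈ 0, Y_obs = Y = 0.423 g VSS/g soluble BOD₅.
ΔS = 1910 − 25.7 = 1884 mg/L, so the substrate removal rate is 1530 × 1884/1000 = 2883 kg soluble BOD₅/d.
Net biomass production P_X = Y_obs × Q·(S₀ − S) = 0.4230 × 2883 = 1220 kg VSS/d.

P_X ≈ 1220 kg VSS/d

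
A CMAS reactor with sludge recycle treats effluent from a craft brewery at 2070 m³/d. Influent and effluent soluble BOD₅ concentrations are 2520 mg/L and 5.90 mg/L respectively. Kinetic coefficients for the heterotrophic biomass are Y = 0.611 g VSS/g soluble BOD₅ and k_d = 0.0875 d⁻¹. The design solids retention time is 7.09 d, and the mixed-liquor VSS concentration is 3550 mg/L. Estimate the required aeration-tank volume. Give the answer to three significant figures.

V ≈ 3920 m³

Rearranging the biomass balance for a CMAS with decay, V = Y·Q·ΔS·θ_c / [X·(1+k_d θ_c)] = 0.611 × 2070 × (2520 − 5.90) × 7.09 / [3550 × (1 + 0.0875 × 7.09)] = 2.25×10^7 / 5752 = 3919 m³.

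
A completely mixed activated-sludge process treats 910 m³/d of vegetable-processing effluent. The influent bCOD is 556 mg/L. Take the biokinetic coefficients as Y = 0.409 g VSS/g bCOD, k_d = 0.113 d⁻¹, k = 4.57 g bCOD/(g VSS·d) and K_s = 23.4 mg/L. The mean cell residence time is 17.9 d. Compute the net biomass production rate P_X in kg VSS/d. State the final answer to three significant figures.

Effluent substrate depends only on kinetics and SRT: S = K_s(1 + k_d θ_c) / [θ_c(Yk − k_d) − 1] = 23.4 × (1 + 0.113 × 17.9) / [17.9 × (0.409 × 4.57 − 0.113) − 1] = 70.73 / 30.43 = 2.324 mg/L.
Correct the yield for decay: Y_obs = Y/(1 + k_d θ_c) = 0.409 / (1 + 0.113 × 17.9) = 0.409 / 3.023 = 0.1353.
ΔS = 556 − 2.32 = 553.7 mg/L, so the substrate removal rate is 910 × 553.7/1000 = 503.8 kg bCOD/d.
Biomass produced: P_X = Y_obs·Q·ΔS = 0.1353 × 503.8 ≈ 68.18 kg VSS/d.

P_X ≈ 68.2 kg VSS/d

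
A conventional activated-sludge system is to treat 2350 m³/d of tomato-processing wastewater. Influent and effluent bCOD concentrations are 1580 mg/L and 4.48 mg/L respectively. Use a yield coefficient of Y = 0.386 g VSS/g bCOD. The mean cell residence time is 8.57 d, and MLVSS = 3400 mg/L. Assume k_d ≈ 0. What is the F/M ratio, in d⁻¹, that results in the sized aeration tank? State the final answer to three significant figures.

Biomass mass balance (decay neglected): V·X = Y·Q·(S₀ − S)·θ_c, so V = 0.386 × 2350 × (1580 − 4.48) × 8.57 / 3400 = 3602 m³.
Food-to-microorganism ratio F/M = Q S₀ / (V X) = 2350 × 1580 / (3602 × 3400) = 0.3032 d⁻¹.

F/M ≈ 0.303 d⁻¹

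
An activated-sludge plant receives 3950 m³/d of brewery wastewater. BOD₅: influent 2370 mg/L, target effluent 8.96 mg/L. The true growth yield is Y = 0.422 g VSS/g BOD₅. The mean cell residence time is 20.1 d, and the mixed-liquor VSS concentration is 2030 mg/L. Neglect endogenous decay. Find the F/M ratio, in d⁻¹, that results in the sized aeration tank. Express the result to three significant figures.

F/M ≈ 0.118 d⁻¹

With k_d = 0 the design equation reduces to V = Y Q (S₀−S) θ_c / X = 0.422 × 3950 × (2370 − 8.96) × 20.1 / 2030 = 38968 m³.
F/M = applied load / biomass = Q·S₀/(V·X) = 3950 × 2370 / (38968 × 2030) = 0.1183 d⁻¹.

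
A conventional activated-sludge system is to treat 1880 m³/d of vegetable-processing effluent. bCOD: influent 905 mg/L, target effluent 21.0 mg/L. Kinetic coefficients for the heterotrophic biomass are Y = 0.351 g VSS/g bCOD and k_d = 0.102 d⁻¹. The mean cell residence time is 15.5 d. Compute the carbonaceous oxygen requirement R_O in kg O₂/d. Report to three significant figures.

R_O ≈ 1340 kg O₂/d

Observed yield with endogenous decay: Y_obs = Y / (1 + k_d·θ_c) = 0.351 / (1 + 0.102 × 15.5) = 0.351 / 2.581 = 0.1360 g VSS/g bCOD.
Q·(S₀ − S) = 1880 × (905 − 21.0) × 10⁻³ = 1662 kg/d removed.
P_X = Y_obs·Q·(S₀ − S) = 0.1360 × 1662 = 226.0 kg VSS/d.
R_O = Q·ΔS − 1.42 P_X = 1662 − 320.9 = 1341 kg O₂/d.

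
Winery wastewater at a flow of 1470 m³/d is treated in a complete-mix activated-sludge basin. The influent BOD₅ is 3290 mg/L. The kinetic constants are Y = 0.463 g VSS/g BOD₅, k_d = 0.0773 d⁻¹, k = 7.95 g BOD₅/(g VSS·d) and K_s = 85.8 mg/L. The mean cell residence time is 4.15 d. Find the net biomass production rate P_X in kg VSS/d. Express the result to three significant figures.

From the Monod/SRT balance for a CMAS, S = K_s·(1+k_d θ_c)/[θ_c·(Y k − k_d) − 1] = 85.8 × (1 + 0.0773 × 4.15) / [4.15 × (0.463 × 7.95 − 0.0773) − 1] = 113.3 / 13.95 = 8.121 mg/L.
Y_obs = Y / (1 + k_d θ_c) = 0.463 / (1 + 0.0773 × 4.15) = 0.463 / 1.321 = 0.3505.
ΔS = 3290 − 8.12 = 3282 mg/L, so the substrate removal rate is 1470 × 3282/1000 = 4824 kg BOD₅/d.
Net biomass production P_X = Y_obs × Q·(S₀ − S) = 0.3505 × 4824 = 1691 kg VSS/d.

P_X ≈ 1690 kg VSS/d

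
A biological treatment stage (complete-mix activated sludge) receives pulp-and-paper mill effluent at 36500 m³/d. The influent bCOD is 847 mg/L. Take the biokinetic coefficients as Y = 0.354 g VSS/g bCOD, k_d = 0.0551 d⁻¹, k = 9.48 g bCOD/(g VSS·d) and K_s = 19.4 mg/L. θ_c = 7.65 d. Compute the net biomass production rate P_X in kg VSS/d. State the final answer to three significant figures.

P_X ≈ 7690 kg VSS/d

Effluent substrate depends only on kinetics and SRT: S = K_s(1 + k_d θ_c) / [θ_c(Yk − k_d) − 1] = 19.4 × (1 + 0.0551 × 7.65) / [7.65 × (0.354 × 9.48 − 0.0551) − 1] = 27.58 / 24.25 = 1.137 mg/L.
Correct the yield for decay: Y_obs = Y/(1 + k_d θ_c) = 0.354 / (1 + 0.0551 × 7.65) = 0.354 / 1.422 = 0.2490.
ΔS = 847 − 1.14 = 845.9 mg/L, so the substrate removal rate is 36500 × 845.9/1000 = 30874 kg bCOD/d.
So the net sludge growth is P_X = 0.2490 × 30874 = 7689 kg VSS/d.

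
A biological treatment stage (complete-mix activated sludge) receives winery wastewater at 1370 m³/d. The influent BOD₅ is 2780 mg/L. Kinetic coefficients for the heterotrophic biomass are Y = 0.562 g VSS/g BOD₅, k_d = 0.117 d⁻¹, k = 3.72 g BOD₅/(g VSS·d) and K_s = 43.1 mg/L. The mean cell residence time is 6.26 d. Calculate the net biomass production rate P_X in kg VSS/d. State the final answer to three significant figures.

P_X ≈ 1230 kg VSS/d

Effluent substrate depends only on kinetics and SRT: S = K_s(1 + k_d θ_c) / [θ_c(Yk − k_d) − 1] = 43.1 × (1 + 0.117 × 6.26) / [6.26 × (0.562 × 3.72 − 0.117) − 1] = 74.67 / 11.35 = 6.576 mg/L.
Observed yield with endogenous decay: Y_obs = Y / (1 + k_d·θ_c) = 0.562 / (1 + 0.117 × 6.26) = 0.562 / 1.732 = 0.3244 g VSS/g BOD₅.
Q·(S₀ − S) = 1370 × (2780 − 6.58) × 10⁻³ = 3800 kg/d removed.
So the net sludge growth is P_X = 0.3244 × 3800 = 1233 kg VSS/d.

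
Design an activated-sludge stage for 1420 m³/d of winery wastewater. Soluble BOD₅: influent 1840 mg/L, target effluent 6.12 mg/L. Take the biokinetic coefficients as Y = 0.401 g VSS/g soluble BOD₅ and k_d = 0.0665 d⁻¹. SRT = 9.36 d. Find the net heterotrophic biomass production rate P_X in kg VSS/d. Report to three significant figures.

Correct the yield for decay: Y_obs = Y/(1 + k_d θ_c) = 0.401 / (1 + 0.0665 × 9.36) = 0.401 / 1.622 = 0.2472.
Substrate removed = Q·(S₀ − S) = 1420 m³/d × (1840 − 6.12) g/m³ = 2.6×10^6 g/d = 2604 kg/d.
Biomass produced: P_X = Y_obs·Q·ΔS = 0.2472 × 2604 ≈ 643.6 kg VSS/d.

P_X ≈ 644 kg VSS/d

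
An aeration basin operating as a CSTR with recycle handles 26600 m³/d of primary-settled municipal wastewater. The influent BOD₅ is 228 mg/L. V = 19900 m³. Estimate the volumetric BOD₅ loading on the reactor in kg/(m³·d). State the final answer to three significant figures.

L_v ≈ 0.305 kg BOD₅/(m³·d)

L_v = Q S₀ / V = 26600 × 228 × 10⁻³ / 19900 = 0.3048 kg/(m³·d).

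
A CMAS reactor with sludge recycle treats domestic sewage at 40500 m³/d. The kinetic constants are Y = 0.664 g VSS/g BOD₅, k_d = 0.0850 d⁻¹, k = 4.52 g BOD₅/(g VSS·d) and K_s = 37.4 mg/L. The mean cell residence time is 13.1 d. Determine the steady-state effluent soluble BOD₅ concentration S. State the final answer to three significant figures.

S ≈ 2.12 mg/L

For a completely mixed reactor with recycle the Lawrence–McCarty relation gives S = K_s·(1 + k_d·θ_c) / [θ_c·(Y·k − k_d) − 1] = 37.4 × (1 + 0.0850 × 13.1) / [13.1 × (0.664 × 4.52 − 0.0850) − 1] = 79.04 / 37.20 = 2.125 mg/L.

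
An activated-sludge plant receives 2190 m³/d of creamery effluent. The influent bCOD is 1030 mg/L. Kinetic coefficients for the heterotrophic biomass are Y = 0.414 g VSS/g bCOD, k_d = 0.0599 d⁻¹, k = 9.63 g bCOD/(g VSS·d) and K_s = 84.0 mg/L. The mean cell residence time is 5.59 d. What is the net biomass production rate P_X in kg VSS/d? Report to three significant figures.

For a completely mixed reactor with recycle the Lawrence–McCarty relation gives S = K_s·(1 + k_d·θ_c) / [θ_c·(Y·k − k_d) − 1] = 84.0 × (1 + 0.0599 × 5.59) / [5.59 × (0.414 × 9.63 − 0.0599) − 1] = 112.1 / 20.95 = 5.352 mg/L.
Observed yield with endogenous decay: Y_obs = Y / (1 + k_d·θ_c) = 0.414 / (1 + 0.0599 × 5.59) = 0.414 / 1.335 = 0.3101 g VSS/g bCOD.
Q·(S₀ − S) = 2190 × (1030 − 5.35) × 10⁻³ = 2244 kg/d removed.
So the net sludge growth is P_X = 0.3101 × 2244 = 696.0 kg VSS/d.

P_X ≈ 696 kg VSS/d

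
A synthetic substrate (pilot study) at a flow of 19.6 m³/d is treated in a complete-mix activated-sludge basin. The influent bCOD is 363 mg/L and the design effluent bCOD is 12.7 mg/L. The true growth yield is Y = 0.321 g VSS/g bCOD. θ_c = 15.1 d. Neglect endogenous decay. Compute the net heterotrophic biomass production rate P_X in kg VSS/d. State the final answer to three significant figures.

P_X ≈ 2.20 kg VSS/d

With endogenous decay neglected, the observed yield equals the true yield: Y_obs = Y = 0.321 g VSS/g bCOD.
Q·(S₀ − S) = 19.6 × (363 − 12.7) × 10⁻³ = 6.866 kg/d removed.
So the net sludge growth is P_X = 0.3210 × 6.866 = 2.204 kg VSS/d.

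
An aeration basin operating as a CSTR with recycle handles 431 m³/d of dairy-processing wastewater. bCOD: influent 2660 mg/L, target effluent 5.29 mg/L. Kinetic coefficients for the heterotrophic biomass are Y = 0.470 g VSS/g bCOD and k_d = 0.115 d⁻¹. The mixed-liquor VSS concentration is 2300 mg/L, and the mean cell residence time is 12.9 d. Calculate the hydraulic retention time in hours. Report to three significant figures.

τ ≈ 67.6 h

From the SRT design equation V = Y Q (S₀−S) θ_c / [X (1 + k_d θ_c)] = 0.470 × 431 × (2660 − 5.29) × 12.9 / [2300 × (1 + 0.115 × 12.9)] = 6.94×10^6 / 5712 = 1214 m³.
Hydraulic retention time τ = V/Q = 1214 / 431 = 2.818 d = 67.63 h.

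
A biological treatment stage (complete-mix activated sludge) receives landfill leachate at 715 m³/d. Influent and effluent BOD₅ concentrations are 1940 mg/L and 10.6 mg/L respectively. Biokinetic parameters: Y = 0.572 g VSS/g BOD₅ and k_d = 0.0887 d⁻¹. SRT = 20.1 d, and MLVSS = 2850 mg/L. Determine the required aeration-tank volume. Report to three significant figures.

V ≈ 2000 m³

Steady-state biomass mass balance: V·X·(1 + k_d·θ_c) = Y·Q·(S₀ − S)·θ_c, so V = 0.572 × 715 × (1940 − 10.6) × 20.1 / [2850 × (1 + 0.0887 × 20.1)] = 1.59×10^7 / 7931 = 2000 m³.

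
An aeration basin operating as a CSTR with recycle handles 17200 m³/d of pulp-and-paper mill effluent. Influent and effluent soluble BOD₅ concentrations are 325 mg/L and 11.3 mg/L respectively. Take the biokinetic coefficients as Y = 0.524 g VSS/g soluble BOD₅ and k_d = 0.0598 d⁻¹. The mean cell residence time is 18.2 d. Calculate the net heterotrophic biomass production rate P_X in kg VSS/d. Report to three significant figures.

Correct the yield for decay: Y_obs = Y/(1 + k_d θ_c) = 0.524 / (1 + 0.0598 × 18.2) = 0.524 / 2.088 = 0.2509.
Q·(S₀ − S) = 17200 × (325 − 11.3) × 10⁻³ = 5396 kg/d removed.
Net biomass production P_X = Y_obs × Q·(S₀ − S) = 0.2509 × 5396 = 1354 kg VSS/d.

P_X ≈ 1350 kg VSS/d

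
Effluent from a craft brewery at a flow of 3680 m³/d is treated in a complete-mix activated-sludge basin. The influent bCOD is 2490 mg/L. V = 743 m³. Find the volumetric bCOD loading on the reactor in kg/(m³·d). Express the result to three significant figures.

L_v ≈ 12.3 kg bCOD/(m³·d)

Applied bCOD load per unit volume = Q·S₀/V = (3680 × 2490/1000)/743.0 = 12.33 kg bCOD·m⁻³·d⁻¹.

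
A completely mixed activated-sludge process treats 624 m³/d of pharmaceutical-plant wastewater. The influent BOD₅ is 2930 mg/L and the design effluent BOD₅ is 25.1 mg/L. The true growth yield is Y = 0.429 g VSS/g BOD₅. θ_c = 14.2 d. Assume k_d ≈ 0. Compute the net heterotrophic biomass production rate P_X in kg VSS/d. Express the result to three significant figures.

P_X ≈ 778 kg VSS/d

With endogenous decay neglected, the observed yield equals the true yield: Y_obs = Y = 0.429 g VSS/g BOD₅.
Q·(S₀ − S) = 624 × (2930 − 25.1) × 10⁻³ = 1813 kg/d removed.
So the net sludge growth is P_X = 0.4290 × 1813 = 777.6 kg VSS/d.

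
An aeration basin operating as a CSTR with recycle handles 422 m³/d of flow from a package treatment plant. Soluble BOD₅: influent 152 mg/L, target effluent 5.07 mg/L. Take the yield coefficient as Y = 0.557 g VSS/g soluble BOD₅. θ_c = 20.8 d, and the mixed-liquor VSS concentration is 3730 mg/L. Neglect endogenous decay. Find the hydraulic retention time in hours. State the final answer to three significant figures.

With k_d = 0 the design equation reduces to V = Y Q (S₀−S) θ_c / X = 0.557 × 422 × (152 − 5.07) × 20.8 / 3730 = 192.6 m³.
HRT = V/Q = 192.6 m³ / 422 m³·d⁻¹ = 0.4564 d × 24 = 10.95 h.

τ ≈ 11.0 h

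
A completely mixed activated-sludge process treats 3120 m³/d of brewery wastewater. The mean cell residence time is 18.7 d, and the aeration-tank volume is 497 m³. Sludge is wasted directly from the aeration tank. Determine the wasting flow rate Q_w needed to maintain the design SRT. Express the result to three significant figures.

Q_w ≈ 26.6 m³/d

With mixed-liquor wasting, θ_c = V/Q_w, so Q_w = V/θ_c = 497.0/18.7 = 26.58 m³/d.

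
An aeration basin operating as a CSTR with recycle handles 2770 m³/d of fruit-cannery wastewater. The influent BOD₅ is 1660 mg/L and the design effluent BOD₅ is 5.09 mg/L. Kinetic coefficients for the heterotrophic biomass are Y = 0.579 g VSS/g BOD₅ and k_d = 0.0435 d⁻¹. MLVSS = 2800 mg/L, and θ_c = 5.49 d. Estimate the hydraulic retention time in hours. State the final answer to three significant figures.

From the SRT design equation V = Y Q (S₀−S) θ_c / [X (1 + k_d θ_c)] = 0.579 × 2770 × (1660 − 5.09) × 5.49 / [2800 × (1 + 0.0435 × 5.49)] = 1.46×10^7 / 3469 = 4201 m³.
HRT = V/Q = 4201 m³ / 2770 m³·d⁻¹ = 1.517 d × 24 = 36.40 h.

τ ≈ 36.4 h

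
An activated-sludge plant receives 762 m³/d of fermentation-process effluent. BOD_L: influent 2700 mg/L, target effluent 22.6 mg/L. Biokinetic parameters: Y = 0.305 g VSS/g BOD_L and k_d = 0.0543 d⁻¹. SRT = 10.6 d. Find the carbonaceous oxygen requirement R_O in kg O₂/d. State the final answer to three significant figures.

R_O ≈ 1480 kg O₂/d

Observed yield with endogenous decay: Y_obs = Y / (1 + k_d·θ_c) = 0.305 / (1 + 0.0543 × 10.6) = 0.305 / 1.576 = 0.1936 g VSS/g BOD_L.
Mass of BOD_L removed per day: Q(S₀ − S) = 762 × 2677 g/m³ = 2040 kg/d.
Net sludge production P_X = 0.1936 × 2040 = 394.9 kg VSS/d.
R_O = Q·(S₀ − S) − 1.42·P_X = 2040 − 1.42 × 394.9 = 1479 kg O₂/d.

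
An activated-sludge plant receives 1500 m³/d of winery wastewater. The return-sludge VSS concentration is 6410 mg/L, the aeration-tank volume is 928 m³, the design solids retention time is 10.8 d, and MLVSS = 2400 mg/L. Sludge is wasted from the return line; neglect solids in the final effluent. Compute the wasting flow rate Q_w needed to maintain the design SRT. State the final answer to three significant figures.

Q_w ≈ 32.2 m³/d

θ_c = V·X/(Q_w·X_r) when wasting from the recycle, so Q_w = V·X/(θ_c·X_r) = 928.0 × 2400 / (10.8 × 6410) = 32.17 m³/d.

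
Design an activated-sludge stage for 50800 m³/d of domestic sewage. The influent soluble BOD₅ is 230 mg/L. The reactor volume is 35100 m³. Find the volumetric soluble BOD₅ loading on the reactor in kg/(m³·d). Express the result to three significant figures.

L_v = Q S₀ / V = 50800 × 230 × 10⁻³ / 35100 = 0.3329 kg/(m³·d).

L_v ≈ 0.333 kg soluble BOD₅/(m³·d)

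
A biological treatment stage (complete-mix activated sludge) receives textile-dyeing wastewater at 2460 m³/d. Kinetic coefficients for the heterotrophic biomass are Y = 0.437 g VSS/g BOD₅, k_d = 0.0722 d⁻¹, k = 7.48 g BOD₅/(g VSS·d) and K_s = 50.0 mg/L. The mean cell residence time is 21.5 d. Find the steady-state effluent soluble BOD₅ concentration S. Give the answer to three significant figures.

Effluent substrate depends only on kinetics and SRT: S = K_s(1 + k_d θ_c) / [θ_c(Yk − k_d) − 1] = 50.0 × (1 + 0.0722 × 21.5) / [21.5 × (0.437 × 7.48 − 0.0722) − 1] = 127.6 / 67.73 = 1.884 mg/L.

S ≈ 1.88 mg/L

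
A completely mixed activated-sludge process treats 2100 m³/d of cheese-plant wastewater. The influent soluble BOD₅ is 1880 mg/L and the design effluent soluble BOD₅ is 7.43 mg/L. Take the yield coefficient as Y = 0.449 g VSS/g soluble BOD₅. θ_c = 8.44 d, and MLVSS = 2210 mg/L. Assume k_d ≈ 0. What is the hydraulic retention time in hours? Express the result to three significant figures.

τ ≈ 77.1 h

Biomass mass balance (decay neglected): V·X = Y·Q·(S₀ − S)·θ_c, so V = 0.449 × 2100 × (1880 − 7.43) × 8.44 / 2210 = 6743 m³.
Hydraulic retention time τ = V/Q = 6743 / 2100 = 3.211 d = 77.06 h.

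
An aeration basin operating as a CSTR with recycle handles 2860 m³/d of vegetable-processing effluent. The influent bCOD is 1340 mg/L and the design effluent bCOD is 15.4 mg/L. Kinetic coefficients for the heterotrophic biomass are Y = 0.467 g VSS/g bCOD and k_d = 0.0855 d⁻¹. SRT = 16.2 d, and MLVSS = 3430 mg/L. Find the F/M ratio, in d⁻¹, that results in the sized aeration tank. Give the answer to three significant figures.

Steady-state biomass mass balance: V·X·(1 + k_d·θ_c) = Y·Q·(S₀ − S)·θ_c, so V = 0.467 × 2860 × (1340 − 15.4) × 16.2 / [3430 × (1 + 0.0855 × 16.2)] = 2.87×10^7 / 8181 = 3503 m³.
Food-to-microorganism ratio F/M = Q S₀ / (V X) = 2860 × 1340 / (3503 × 3430) = 0.3189 d⁻¹.

F/M ≈ 0.319 d⁻¹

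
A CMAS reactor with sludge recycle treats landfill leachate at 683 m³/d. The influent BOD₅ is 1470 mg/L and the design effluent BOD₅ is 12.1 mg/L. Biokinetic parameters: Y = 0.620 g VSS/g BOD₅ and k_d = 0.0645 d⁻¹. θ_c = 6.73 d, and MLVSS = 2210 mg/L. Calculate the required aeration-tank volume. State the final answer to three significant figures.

Steady-state biomass mass balance: V·X·(1 + k_d·θ_c) = Y·Q·(S₀ − S)·θ_c, so V = 0.620 × 683 × (1470 − 12.1) × 6.73 / [2210 × (1 + 0.0645 × 6.73)] = 4.15×10^6 / 3169 = 1311 m³.

V ≈ 1310 m³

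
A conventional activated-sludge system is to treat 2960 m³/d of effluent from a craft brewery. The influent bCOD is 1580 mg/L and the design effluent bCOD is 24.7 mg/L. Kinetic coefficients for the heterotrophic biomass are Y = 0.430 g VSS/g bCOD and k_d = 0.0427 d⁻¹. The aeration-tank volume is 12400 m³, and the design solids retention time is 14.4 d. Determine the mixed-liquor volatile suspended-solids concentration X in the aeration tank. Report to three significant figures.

X ≈ 1420 mg/L

Solving the biomass balance for X: X = Y Q (S₀−S) θ_c / [V (1+k_d θ_c)] = 0.430 × 2960 × (1580 − 24.7) × 14.4 / [12400 × (1 + 0.0427 × 14.4)] = 1424 mg/L.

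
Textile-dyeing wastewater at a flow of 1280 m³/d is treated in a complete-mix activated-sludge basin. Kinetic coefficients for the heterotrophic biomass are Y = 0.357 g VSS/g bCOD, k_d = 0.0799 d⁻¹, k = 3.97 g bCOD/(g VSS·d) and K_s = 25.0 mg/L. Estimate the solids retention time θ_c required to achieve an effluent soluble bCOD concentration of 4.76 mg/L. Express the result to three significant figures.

θ_c ≈ 6.81 d

Specific growth rate at S = 4.76 mg/L: μ = YkS/(K_s+S) = 0.357·3.97·4.76/(25.0+4.76) = 0.2267 d⁻¹.
θ_c = 1/(μ − k_d) = 1/(0.2267 − 0.0799) = 1/0.1468 = 6.812 d.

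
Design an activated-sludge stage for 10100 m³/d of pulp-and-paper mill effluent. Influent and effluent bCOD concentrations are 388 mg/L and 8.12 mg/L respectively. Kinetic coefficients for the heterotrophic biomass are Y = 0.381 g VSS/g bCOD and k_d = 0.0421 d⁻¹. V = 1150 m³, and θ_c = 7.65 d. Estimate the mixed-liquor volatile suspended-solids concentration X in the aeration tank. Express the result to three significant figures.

X ≈ 7360 mg/L

From V·X·(1 + k_d·θ_c) = Y·Q·(S₀ − S)·θ_c: X = 0.381 × 10100 × (388 − 8.12) × 7.65 / [1150 × (1 + 0.0421 × 7.65)] = 7355 mg/L.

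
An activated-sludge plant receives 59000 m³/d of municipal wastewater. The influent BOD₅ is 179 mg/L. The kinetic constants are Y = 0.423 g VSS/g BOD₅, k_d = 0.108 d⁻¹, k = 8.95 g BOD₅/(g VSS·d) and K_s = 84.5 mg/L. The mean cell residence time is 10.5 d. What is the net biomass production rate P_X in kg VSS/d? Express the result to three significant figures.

P_X ≈ 2040 kg VSS/d

Effluent substrate depends only on kinetics and SRT: S = K_s(1 + k_d θ_c) / [θ_c(Yk − k_d) − 1] = 84.5 × (1 + 0.108 × 10.5) / [10.5 × (0.423 × 8.95 − 0.108) − 1] = 180.3 / 37.62 = 4.794 mg/L.
Y_obs = Y / (1 + k_d θ_c) = 0.423 / (1 + 0.108 × 10.5) = 0.423 / 2.134 = 0.1982.
Q·(S₀ − S) = 59000 × (179 − 4.79) × 10⁻³ = 10278 kg/d removed.
P_X = Y_obs · Q(S₀ − S) = 0.1982 × 10278 = 2037 kg VSS/d.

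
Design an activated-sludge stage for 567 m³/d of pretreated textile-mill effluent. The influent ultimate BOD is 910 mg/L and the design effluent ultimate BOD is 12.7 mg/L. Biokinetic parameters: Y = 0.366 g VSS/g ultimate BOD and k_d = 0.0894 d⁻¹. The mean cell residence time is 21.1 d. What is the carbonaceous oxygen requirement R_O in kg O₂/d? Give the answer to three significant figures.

R_O ≈ 417 kg O₂/d

Y_obs = Y / (1 + k_d θ_c) = 0.366 / (1 + 0.0894 × 21.1) = 0.366 / 2.886 = 0.1268.
ΔS = 910 − 12.7 = 897.3 mg/L, so the substrate removal rate is 567 × 897.3/1000 = 508.8 kg ultimate BOD/d.
Biomass synthesised: P_X = Y_obs × 508.8 = 64.51 kg VSS/d.
R_O = Q·ΔS − 1.42 P_X = 508.8 − 91.61 = 417.2 kg O₂/d.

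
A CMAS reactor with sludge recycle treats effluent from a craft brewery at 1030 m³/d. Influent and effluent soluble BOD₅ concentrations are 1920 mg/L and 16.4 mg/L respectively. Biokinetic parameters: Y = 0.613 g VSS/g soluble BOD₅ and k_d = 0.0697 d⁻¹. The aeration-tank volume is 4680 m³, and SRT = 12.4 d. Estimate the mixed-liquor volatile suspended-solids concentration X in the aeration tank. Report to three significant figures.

X = Y·Q·ΔS·θ_c / [V·(1 + k_d θ_c)] = 0.613 × 1030 × (1920 − 16.4) × 12.4 / [4680 × (1 + 0.0697 × 12.4)] = 1708 mg/L.

X ≈ 1710 mg/L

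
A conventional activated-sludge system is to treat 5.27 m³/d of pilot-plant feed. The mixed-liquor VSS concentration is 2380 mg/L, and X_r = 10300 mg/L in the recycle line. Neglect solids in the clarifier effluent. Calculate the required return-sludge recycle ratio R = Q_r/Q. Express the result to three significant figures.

R ≈ 0.301

Mass balance around the secondary clarifier (neglecting effluent solids): R = X / (X_r − X) = 2380 / (10300 − 2380) = 0.3005.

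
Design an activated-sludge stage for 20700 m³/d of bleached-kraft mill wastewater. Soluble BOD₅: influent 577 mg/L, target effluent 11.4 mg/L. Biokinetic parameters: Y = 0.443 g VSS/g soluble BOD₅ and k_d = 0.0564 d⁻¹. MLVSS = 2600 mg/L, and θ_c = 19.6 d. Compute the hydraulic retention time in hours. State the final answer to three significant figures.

Steady-state biomass mass balance: V·X·(1 + k_d·θ_c) = Y·Q·(S₀ − S)·θ_c, so V = 0.443 × 20700 × (577 − 11.4) × 19.6 / [2600 × (1 + 0.0564 × 19.6)] = 1.02×10^8 / 5474 = 18570 m³.
τ = V/Q = 18570/20700 = 0.8971 d, or 21.53 h.

τ ≈ 21.5 h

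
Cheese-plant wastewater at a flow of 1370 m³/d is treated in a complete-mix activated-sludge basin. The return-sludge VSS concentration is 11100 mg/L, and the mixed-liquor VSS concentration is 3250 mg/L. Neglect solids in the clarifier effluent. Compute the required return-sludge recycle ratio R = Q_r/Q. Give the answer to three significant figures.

Mass balance around the secondary clarifier (neglecting effluent solids): R = X / (X_r − X) = 3250 / (11100 − 3250) = 0.4140.

R ≈ 0.414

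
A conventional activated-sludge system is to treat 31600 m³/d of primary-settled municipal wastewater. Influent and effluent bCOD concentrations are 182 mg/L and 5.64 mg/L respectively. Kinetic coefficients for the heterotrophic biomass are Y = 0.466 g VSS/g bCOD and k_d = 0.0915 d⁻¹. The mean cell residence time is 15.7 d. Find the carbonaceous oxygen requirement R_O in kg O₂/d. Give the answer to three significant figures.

Y_obs = Y / (1 + k_d θ_c) = 0.466 / (1 + 0.0915 × 15.7) = 0.466 / 2.437 = 0.1913.
Substrate removed = Q·(S₀ − S) = 31600 m³/d × (182 − 5.64) g/m³ = 5.57×10^6 g/d = 5573 kg/d.
P_X = Y_obs·Q·(S₀ − S) = 0.1913 × 5573 = 1066 kg VSS/d.
R_O = Q·(S₀ − S) − 1.42·P_X = 5573 − 1.42 × 1066 = 4059 kg O₂/d.

R_O ≈ 4060 kg O₂/d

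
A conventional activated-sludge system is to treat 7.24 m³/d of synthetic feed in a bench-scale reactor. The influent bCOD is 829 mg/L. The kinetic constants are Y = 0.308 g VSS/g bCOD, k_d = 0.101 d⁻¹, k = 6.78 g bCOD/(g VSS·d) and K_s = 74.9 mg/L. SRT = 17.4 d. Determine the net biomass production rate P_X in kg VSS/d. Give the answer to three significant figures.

Effluent substrate depends only on kinetics and SRT: S = K_s(1 + k_d θ_c) / [θ_c(Yk − k_d) − 1] = 74.9 × (1 + 0.101 × 17.4) / [17.4 × (0.308 × 6.78 − 0.101) − 1] = 206.5 / 33.58 = 6.151 mg/L.
Observed yield with endogenous decay: Y_obs = Y / (1 + k_d·θ_c) = 0.308 / (1 + 0.101 × 17.4) = 0.308 / 2.757 = 0.1117 g VSS/g bCOD.
ΔS = 829 − 6.15 = 822.9 mg/L, so the substrate removal rate is 7.24 × 822.9/1000 = 5.957 kg bCOD/d.
P_X = Y_obs · Q(S₀ − S) = 0.1117 × 5.957 = 0.6654 kg VSS/d.

P_X ≈ 0.665 kg VSS/d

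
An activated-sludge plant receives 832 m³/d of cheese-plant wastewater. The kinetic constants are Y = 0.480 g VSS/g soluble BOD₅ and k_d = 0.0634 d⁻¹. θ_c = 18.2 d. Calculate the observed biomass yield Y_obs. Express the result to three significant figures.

The observed yield is Y_obs = Y/(1 + k_d·θ_c) = 0.480 / (1 + 0.0634 × 18.2) = 0.480 / 2.154 = 0.2229 g VSS per g soluble BOD₅ removed.

Y_obs ≈ 0.223 g VSS/g soluble BOD₅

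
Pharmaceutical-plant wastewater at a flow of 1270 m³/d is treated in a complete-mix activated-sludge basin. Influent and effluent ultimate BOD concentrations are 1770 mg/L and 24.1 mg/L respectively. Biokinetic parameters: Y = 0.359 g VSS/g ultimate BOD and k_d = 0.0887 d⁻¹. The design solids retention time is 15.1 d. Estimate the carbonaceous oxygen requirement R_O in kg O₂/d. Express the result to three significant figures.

R_O ≈ 1730 kg O₂/d

The observed yield is Y_obs = Y/(1 + k_d·θ_c) = 0.359 / (1 + 0.0887 × 15.1) = 0.359 / 2.339 = 0.1535 g VSS per g ultimate BOD removed.
Q·(S₀ − S) = 1270 × (1770 − 24.1) × 10⁻³ = 2217 kg/d removed.
Biomass synthesised: P_X = Y_obs × 2217 = 340.3 kg VSS/d.
R_O = Q·ΔS − 1.42 P_X = 2217 − 483.2 = 1734 kg O₂/d.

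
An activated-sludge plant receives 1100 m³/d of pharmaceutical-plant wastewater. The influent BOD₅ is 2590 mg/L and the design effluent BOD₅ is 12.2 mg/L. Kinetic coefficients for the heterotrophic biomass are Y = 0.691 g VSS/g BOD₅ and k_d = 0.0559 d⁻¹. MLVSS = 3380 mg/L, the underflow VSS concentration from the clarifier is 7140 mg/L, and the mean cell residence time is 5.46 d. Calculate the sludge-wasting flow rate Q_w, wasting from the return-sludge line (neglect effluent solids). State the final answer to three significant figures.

From the SRT design equation V = Y Q (S₀−S) θ_c / [X (1 + k_d θ_c)] = 0.691 × 1100 × (2590 − 12.2) × 5.46 / [3380 × (1 + 0.0559 × 5.46)] = 1.07×10^7 / 4412 = 2425 m³.
Wasting from the return line (neglecting effluent solids): Q_w = V·X / (θ_c·X_r) = 2425 × 3380 / (5.46 × 7140) = 210.3 m³/d.

Q_w ≈ 210 m³/d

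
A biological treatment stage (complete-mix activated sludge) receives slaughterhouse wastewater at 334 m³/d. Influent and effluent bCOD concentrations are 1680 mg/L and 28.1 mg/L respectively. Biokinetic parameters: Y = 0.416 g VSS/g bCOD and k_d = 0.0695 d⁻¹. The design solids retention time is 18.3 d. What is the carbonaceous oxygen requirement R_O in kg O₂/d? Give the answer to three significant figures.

Observed yield with endogenous decay: Y_obs = Y / (1 + k_d·θ_c) = 0.416 / (1 + 0.0695 × 18.3) = 0.416 / 2.272 = 0.1831 g VSS/g bCOD.
ΔS = 1680 − 28.1 = 1652 mg/L, so the substrate removal rate is 334 × 1652/1000 = 551.7 kg bCOD/d.
P_X = Y_obs·Q·(S₀ − S) = 0.1831 × 551.7 = 101.0 kg VSS/d.
Carbonaceous O₂ demand = substrate oxidised − cell-mass equivalent = 551.7 − 1.42 × 101.0 = 408.3 kg O₂/d.

R_O ≈ 408 kg O₂/d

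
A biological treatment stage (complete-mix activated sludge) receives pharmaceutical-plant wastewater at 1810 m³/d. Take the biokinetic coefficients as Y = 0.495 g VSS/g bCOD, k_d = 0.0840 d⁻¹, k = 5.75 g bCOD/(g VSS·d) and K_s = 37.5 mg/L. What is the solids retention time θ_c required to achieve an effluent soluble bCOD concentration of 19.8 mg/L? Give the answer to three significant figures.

From 1/θ_c = Y·k·S/(K_s + S) − k_d: Y·k·S/(K_s+S) = 0.495 × 5.75 × 19.8 / (37.5 + 19.8) = 0.9835 d⁻¹.
Then 1/θ_c = μ − k_d = 0.9835 − 0.0840 = 0.8995 d⁻¹, giving θ_c = 1.112 d.

θ_c ≈ 1.11 d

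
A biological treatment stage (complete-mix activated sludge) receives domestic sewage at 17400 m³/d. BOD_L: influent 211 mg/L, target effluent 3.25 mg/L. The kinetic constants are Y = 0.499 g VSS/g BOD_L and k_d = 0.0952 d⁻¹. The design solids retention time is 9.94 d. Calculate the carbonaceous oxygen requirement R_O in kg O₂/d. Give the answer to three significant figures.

Y_obs = Y / (1 + k_d θ_c) = 0.499 / (1 + 0.0952 × 9.94) = 0.499 / 1.946 = 0.2564.
Q·(S₀ − S) = 17400 × (211 − 3.25) × 10⁻³ = 3615 kg/d removed.
P_X = Y_obs·Q·(S₀ − S) = 0.2564 × 3615 = 926.8 kg VSS/d.
R_O = Q·ΔS − 1.42 P_X = 3615 − 1316 = 2299 kg O₂/d.

R_O ≈ 2300 kg O₂/d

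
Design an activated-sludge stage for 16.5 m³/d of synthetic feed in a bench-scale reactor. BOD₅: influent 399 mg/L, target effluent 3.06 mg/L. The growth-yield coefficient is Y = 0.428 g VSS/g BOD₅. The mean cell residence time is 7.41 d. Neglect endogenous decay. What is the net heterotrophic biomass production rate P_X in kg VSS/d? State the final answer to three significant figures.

No decay correction is needed, so Y_obs = Y = 0.428.
Q·(S₀ − S) = 16.5 × (399 − 3.06) × 10⁻³ = 6.533 kg/d removed.
Net biomass production P_X = Y_obs × Q·(S₀ − S) = 0.4280 × 6.533 = 2.796 kg VSS/d.

P_X ≈ 2.80 kg VSS/d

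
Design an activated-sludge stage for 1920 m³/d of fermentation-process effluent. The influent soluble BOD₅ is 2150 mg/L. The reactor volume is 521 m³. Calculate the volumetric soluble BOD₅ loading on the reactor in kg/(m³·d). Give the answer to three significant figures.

L_v ≈ 7.92 kg soluble BOD₅/(m³·d)

Applied soluble BOD₅ load per unit volume = Q·S₀/V = (1920 × 2150/1000)/521.0 = 7.923 kg soluble BOD₅·m⁻³·d⁻¹.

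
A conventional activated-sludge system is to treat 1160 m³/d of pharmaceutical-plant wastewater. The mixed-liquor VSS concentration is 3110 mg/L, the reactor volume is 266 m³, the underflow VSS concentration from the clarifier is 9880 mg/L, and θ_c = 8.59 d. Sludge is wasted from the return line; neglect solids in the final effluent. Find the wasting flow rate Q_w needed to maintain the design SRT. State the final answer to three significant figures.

Q_w ≈ 9.75 m³/d

Wasting from the return line (neglecting effluent solids): Q_w = V·X / (θ_c·X_r) = 266.0 × 3110 / (8.59 × 9880) = 9.747 m³/d.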